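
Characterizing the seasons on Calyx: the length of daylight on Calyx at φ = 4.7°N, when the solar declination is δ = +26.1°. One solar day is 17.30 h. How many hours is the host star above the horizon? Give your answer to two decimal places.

8.87 h

cos H₀ = −tan φ · tan δ = −tan(+4.7°) × tan(+26.100°) = -0.0403, so H₀ = 1.6111 rad = 92.31°.
Daylight = 2H₀/(2π) × 17.30 h = (1.6111/π) × 17.30 = 8.87 h.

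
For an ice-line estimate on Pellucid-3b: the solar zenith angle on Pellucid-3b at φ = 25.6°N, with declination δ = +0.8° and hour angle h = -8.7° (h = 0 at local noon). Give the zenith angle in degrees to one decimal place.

cos θ_z = sin φ sin δ + cos φ cos δ cos h = 0.006033 + 0.891369 = 0.897402.
θ_z = arccos(0.897402) = 26.2°.

θ_z = 26.2°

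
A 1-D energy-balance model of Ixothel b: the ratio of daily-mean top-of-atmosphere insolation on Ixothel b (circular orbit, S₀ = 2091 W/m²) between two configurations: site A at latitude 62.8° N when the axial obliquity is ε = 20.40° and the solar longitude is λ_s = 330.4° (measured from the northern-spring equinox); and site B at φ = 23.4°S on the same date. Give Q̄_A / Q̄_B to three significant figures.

— Configuration A (φ=+62.8°):
Solar declination: sin δ = sin ε · sin λ_s = sin 20.40° × sin 330.4° = -0.17217, so δ = -9.914°.
cos H₀ = −tan(+62.8°) tan(-9.914°) = 0.3401, H₀ = 1.2238 rad.
Bracket: H₀ sin φ sin δ + cos φ cos δ sin H₀ = 1.2238×0.88942×-0.17217 + 0.45710×0.98507×0.94039 = -0.187402 + 0.423435 = 0.236033.
Q̄ = (S₀/π) × [bracket] = (2091/π) × 0.236033 = 157.10 W/m².
— Configuration B (φ=-23.4°):
cos H₀ = −tan(-23.4°) tan(-9.914°) = -0.0756, H₀ = 1.6465 rad.
Bracket: H₀ sin φ sin δ + cos φ cos δ sin H₀ = 1.6465×-0.39715×-0.17217 + 0.91775×0.98507×0.99714 = 0.112583 + 0.901462 = 1.014045.
Q̄ = (S₀/π) × [bracket] = (2091/π) × 1.014045 = 674.93 W/m².
Ratio Q̄_A / Q̄_B = 157.10 / 674.93 = 0.2328.

Q̄_A / Q̄_B ≈ 0.233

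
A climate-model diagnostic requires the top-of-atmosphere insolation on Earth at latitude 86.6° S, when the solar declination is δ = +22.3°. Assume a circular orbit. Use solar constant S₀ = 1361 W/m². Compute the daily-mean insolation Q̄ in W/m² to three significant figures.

cos H₀ = −tan(-86.6°) tan(+22.300°) = 6.9033 ≥ 1 ⇒ polar night, H₀ = 0 and Q̄ = 0.

Q̄ ≈ 0.00 W/m²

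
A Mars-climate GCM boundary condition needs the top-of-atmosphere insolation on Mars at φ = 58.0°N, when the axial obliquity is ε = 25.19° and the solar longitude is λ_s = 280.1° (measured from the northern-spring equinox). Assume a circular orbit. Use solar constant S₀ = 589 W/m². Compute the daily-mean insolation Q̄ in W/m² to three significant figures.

Q̄ ≈ 11.5 W/m²

Solar declination: sin δ = sin ε · sin λ_s = sin 25.19° × sin 280.1° = -0.41903, so δ = -24.773°.
cos H₀ = −tan(+58.0°) tan(-24.773°) = 0.7385, H₀ = 0.7399 rad.
Bracket: H₀ sin φ sin δ + cos φ cos δ sin H₀ = 0.7399×0.84805×-0.41903 + 0.52992×0.90797×0.67420 = -0.262930 + 0.324392 = 0.061462.
Q̄ = (S₀/π) × [bracket] = (589/π) × 0.061462 = 11.52 W/m².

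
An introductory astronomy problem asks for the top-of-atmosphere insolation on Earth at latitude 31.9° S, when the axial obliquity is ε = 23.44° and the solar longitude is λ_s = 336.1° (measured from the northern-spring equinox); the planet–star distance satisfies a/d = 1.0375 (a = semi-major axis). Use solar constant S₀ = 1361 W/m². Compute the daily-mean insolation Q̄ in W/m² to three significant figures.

Solar declination: sin δ = sin ε · sin λ_s = sin 23.44° × sin 336.1° = -0.16116, so δ = -9.274°.
cos H₀ = −tan(-31.9°) tan(-9.274°) = -0.1016, H₀ = 1.6726 rad.
Bracket: H₀ sin φ sin δ + cos φ cos δ sin H₀ = 1.6726×-0.52844×-0.16116 + 0.84897×0.98693×0.99482 = 0.142444 + 0.833534 = 0.975978.
Inverse-square distance factor (a/d)² = 1.0375² = 1.076406.
Q̄ = (S₀/π) × 1.076406 × [bracket] = (1361/π) × 1.076406 × 0.975978 = 455.1 W/m².

Q̄ ≈ 455 W/m²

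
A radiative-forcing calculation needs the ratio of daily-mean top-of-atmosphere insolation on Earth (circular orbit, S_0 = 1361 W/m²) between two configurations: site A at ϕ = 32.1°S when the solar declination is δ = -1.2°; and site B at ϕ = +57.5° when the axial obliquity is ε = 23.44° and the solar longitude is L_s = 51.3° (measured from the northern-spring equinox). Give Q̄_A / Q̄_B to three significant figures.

Q̄_A / Q̄_B ≈ 0.873

— Configuration A (ϕ=-32.1°):
cos h₀ = −tan(-32.1°) tan(-1.200°) = -0.0131, h₀ = 1.5839 rad.
Bracket: h₀ sin ϕ sin δ + cos ϕ cos δ sin h₀ = 1.5839×-0.53140×-0.02094 + 0.84712×0.99978×0.99991 = 0.017625 + 0.846857 = 0.864482.
Q̄ = (S_0/π) × [bracket] = (1361/π) × 0.864482 = 374.51 W/m².
— Configuration B (ϕ=+57.5°):
Solar declination: sin δ = sin ε · sin L_s = sin 23.44° × sin 51.3° = 0.31045, so δ = +18.086°.
cos h₀ = −tan(+57.5°) tan(+18.086°) = -0.5126, h₀ = 2.1090 rad.
Bracket: h₀ sin ϕ sin δ + cos ϕ cos δ sin h₀ = 2.1090×0.84339×0.31045 + 0.53730×0.95059×0.85861 = 0.552200 + 0.438537 = 0.990737.
Q̄ = (S_0/π) × [bracket] = (1361/π) × 0.990737 = 429.21 W/m².
Ratio Q̄_A / Q̄_B = 374.51 / 429.21 = 0.8726.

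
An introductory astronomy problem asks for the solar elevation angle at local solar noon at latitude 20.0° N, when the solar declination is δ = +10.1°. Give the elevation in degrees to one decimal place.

At local noon the hour angle is zero, so the zenith angle equals |ϕ − δ| = |+20.0° − (+10.100°)| = 9.900°.
Elevation = 90° − 9.900° = 80.1°.

80.1°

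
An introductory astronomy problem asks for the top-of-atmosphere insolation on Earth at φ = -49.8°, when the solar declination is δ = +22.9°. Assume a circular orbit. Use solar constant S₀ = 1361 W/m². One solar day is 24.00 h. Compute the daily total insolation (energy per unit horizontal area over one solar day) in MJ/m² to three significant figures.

cos H₀ = −tan(-49.8°) tan(+22.900°) = 0.4999, H₀ = 1.0474 rad.
Bracket: H₀ sin φ sin δ + cos φ cos δ sin H₀ = 1.0474×-0.76380×0.38912 + 0.64546×0.92119×0.86610 = -0.311298 + 0.514976 = 0.203678.
Q̄ = (S₀/π) × [bracket] = (1361/π) × 0.203678 = 88.237 W/m².
Daily total = Q̄ × 24.00 h × 3600 s/h = 88.237 × 24.00 × 3600 / 10⁶ = 7.624 MJ/m².

7.62 MJ/m²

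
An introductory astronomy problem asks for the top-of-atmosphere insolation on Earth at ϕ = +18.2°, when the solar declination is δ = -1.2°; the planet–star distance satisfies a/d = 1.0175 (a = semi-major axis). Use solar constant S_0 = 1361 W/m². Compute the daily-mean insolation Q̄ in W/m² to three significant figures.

Q̄ ≈ 421 W/m²

cos h₀ = −tan(+18.2°) tan(-1.200°) = 0.0069, h₀ = 1.5639 rad.
Bracket: h₀ sin ϕ sin δ + cos ϕ cos δ sin h₀ = 1.5639×0.31233×-0.02094 + 0.94997×0.99978×0.99998 = -0.010228 + 0.949742 = 0.939514.
Inverse-square distance factor (a/d)² = 1.0175² = 1.035306.
Q̄ = (S_0/π) × 1.035306 × [bracket] = (1361/π) × 1.035306 × 0.939514 = 421.4 W/m².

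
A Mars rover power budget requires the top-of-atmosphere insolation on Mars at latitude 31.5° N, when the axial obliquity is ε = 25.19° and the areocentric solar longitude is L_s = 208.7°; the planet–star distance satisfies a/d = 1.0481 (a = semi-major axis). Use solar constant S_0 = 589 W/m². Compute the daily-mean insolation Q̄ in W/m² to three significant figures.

sin δ = sin 25.19° × sin 208.7° = -0.20439, so δ = -11.794°.
cos h₀ = −tan(+31.5°) tan(-11.794°) = 0.1280, h₀ = 1.4425 rad.
Bracket: h₀ sin ϕ sin δ + cos ϕ cos δ sin h₀ = 1.4425×0.52250×-0.20439 + 0.85264×0.97889×0.99178 = -0.154050 + 0.827780 = 0.673730.
Inverse-square distance factor (a/d)² = 1.0481² = 1.098514.
Q̄ = (S_0/π) × 1.098514 × [bracket] = (589/π) × 1.098514 × 0.673730 = 138.8 W/m².

Q̄ ≈ 139 W/m²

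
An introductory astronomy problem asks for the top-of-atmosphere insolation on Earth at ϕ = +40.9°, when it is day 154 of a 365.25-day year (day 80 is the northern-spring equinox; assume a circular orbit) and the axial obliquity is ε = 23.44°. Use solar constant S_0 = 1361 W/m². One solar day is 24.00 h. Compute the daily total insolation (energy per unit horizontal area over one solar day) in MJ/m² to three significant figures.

42.5 MJ/m²

Solar longitude: L_s = 360° × (154 − 80)/365.25 = 72.936°.
sin δ = sin 23.44° × sin 72.936° = 0.38028, so δ = +22.351°.
cos h₀ = −tan(+40.9°) tan(+22.351°) = -0.3562, h₀ = 1.9350 rad.
Bracket: h₀ sin ϕ sin δ + cos ϕ cos δ sin h₀ = 1.9350×0.65474×0.38028 + 0.75585×0.92487×0.93442 = 0.481785 + 0.653218 = 1.135003.
Q̄ = (S_0/π) × [bracket] = (1361/π) × 1.135003 = 491.71 W/m².
Daily total = Q̄ × 24.00 h × 3600 s/h = 491.71 × 24.00 × 3600 / 10⁶ = 42.48 MJ/m².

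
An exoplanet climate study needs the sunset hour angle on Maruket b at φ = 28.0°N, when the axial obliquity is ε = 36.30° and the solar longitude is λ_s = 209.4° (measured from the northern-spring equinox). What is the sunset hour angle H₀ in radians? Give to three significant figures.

H₀ = 1.41 rad

Solar declination: sin δ = sin ε · sin λ_s = sin 36.30° × sin 209.4° = -0.29062, so δ = -16.895°.
cos H₀ = −tan φ · tan δ = −tan(+28.0°) × tan(-16.895°) = 0.1615, so H₀ = 1.4086 rad = 80.71°.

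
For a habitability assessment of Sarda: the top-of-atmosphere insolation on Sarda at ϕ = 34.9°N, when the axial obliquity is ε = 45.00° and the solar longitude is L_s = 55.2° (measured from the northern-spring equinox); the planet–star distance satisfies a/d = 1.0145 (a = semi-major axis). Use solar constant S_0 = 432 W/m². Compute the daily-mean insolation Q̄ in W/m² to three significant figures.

Q̄ ≈ 180 W/m²

Solar declination: sin δ = sin ε · sin L_s = sin 45.00° × sin 55.2° = 0.58064, so δ = +35.496°.
cos h₀ = −tan(+34.9°) tan(+35.496°) = -0.4975, h₀ = 2.0915 rad.
Bracket: h₀ sin ϕ sin δ + cos ϕ cos δ sin h₀ = 2.0915×0.57215×0.58064 + 0.82015×0.81416×0.86745 = 0.694824 + 0.579225 = 1.274049.
Inverse-square distance factor (a/d)² = 1.0145² = 1.029210.
Q̄ = (S_0/π) × 1.029210 × [bracket] = (432/π) × 1.029210 × 1.274049 = 180.3 W/m².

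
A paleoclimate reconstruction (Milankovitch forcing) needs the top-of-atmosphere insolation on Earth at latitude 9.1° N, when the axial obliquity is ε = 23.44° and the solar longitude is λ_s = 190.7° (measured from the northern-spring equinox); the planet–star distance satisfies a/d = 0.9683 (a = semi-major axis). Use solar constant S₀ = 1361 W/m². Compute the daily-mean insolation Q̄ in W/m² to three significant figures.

Solar declination: sin δ = sin ε · sin λ_s = sin 23.44° × sin 190.7° = -0.07386, so δ = -4.235°.
cos H₀ = −tan(+9.1°) tan(-4.235°) = 0.0119, H₀ = 1.5589 rad.
Bracket: H₀ sin φ sin δ + cos φ cos δ sin H₀ = 1.5589×0.15816×-0.07386 + 0.98741×0.99727×0.99993 = -0.018211 + 0.984645 = 0.966434.
Inverse-square distance factor (a/d)² = 0.9683² = 0.937605.
Q̄ = (S₀/π) × 0.937605 × [bracket] = (1361/π) × 0.937605 × 0.966434 = 392.6 W/m².

Q̄ ≈ 393 W/m²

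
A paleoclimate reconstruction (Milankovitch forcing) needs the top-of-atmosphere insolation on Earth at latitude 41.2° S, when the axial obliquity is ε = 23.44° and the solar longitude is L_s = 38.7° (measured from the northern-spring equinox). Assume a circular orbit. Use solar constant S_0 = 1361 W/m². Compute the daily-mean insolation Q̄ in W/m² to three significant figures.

Solar declination: sin δ = sin ε · sin L_s = sin 23.44° × sin 38.7° = 0.24871, so δ = +14.401°.
cos h₀ = −tan(-41.2°) tan(+14.401°) = 0.2248, h₀ = 1.3441 rad.
Bracket: h₀ sin ϕ sin δ + cos ϕ cos δ sin h₀ = 1.3441×-0.65869×0.24871 + 0.75241×0.96858×0.97441 = -0.220194 + 0.710120 = 0.489926.
Q̄ = (S_0/π) × [bracket] = (1361/π) × 0.489926 = 212.2 W/m².

Q̄ ≈ 212 W/m²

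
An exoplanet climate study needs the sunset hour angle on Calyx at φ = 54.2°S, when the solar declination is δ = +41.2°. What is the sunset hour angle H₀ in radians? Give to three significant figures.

H₀ = 0.00 rad

cos H₀ = −tan φ · tan δ = 1.2138 ≥ 1, so the host star never rises (polar night) and H₀ = 0.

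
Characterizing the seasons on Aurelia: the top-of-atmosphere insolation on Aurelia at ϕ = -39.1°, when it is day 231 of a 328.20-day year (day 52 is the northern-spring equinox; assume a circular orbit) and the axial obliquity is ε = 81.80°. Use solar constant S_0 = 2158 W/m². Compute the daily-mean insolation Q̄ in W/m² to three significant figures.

Solar longitude: L_s = 360° × (231 − 52)/328.20 = 196.344°.
sin δ = sin 81.80° × sin 196.344° = -0.27852, so δ = -16.172°.
cos h₀ = −tan(-39.1°) tan(-16.172°) = -0.2357, h₀ = 1.8087 rad.
Bracket: h₀ sin ϕ sin δ + cos ϕ cos δ sin h₀ = 1.8087×-0.63068×-0.27852 + 0.77605×0.96043×0.97183 = 0.317711 + 0.724345 = 1.042056.
Q̄ = (S_0/π) × [bracket] = (2158/π) × 1.042056 = 715.8 W/m².

Q̄ ≈ 716 W/m²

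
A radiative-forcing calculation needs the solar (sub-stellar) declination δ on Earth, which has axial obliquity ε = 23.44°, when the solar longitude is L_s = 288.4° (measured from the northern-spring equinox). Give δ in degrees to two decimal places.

sin δ = sin ε · sin L_s = sin 23.44° × sin 288.4° = -0.377452.
δ = arcsin(-0.377452) = -22.18°.

δ = -22.18°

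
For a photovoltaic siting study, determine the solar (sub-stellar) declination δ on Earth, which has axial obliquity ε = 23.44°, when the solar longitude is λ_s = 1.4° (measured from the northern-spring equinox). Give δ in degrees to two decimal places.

sin δ = sin ε · sin λ_s = sin 23.44° × sin 1.4° = 0.009719.
δ = arcsin(0.009719) = +0.56°.

δ = +0.56°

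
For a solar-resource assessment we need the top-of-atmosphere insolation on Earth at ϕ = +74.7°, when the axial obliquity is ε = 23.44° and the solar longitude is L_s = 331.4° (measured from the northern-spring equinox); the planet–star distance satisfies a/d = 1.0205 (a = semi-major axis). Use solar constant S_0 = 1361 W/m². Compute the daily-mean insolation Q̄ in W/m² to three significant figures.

Q̄ ≈ 17.6 W/m²

Solar declination: sin δ = sin ε · sin L_s = sin 23.44° × sin 331.4° = -0.19042, so δ = -10.977°.
cos h₀ = −tan(+74.7°) tan(-10.977°) = 0.7090, h₀ = 0.7827 rad.
Bracket: h₀ sin ϕ sin δ + cos ϕ cos δ sin h₀ = 0.7827×0.96456×-0.19042 + 0.26387×0.98170×0.70518 = -0.143760 + 0.182671 = 0.038911.
Inverse-square distance factor (a/d)² = 1.0205² = 1.041420.
Q̄ = (S_0/π) × 1.041420 × [bracket] = (1361/π) × 1.041420 × 0.038911 = 17.56 W/m².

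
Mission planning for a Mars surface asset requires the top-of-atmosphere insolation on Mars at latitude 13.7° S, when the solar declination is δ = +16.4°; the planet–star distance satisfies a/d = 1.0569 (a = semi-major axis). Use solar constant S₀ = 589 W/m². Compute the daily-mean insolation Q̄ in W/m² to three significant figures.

Q̄ ≈ 174 W/m²

cos H₀ = −tan(-13.7°) tan(+16.400°) = 0.0717, H₀ = 1.4990 rad.
Bracket: H₀ sin φ sin δ + cos φ cos δ sin H₀ = 1.4990×-0.23684×0.28234 + 0.97155×0.95931×0.99742 = -0.100237 + 0.929613 = 0.829376.
Inverse-square distance factor (a/d)² = 1.0569² = 1.117038.
Q̄ = (S₀/π) × 1.117038 × [bracket] = (589/π) × 1.117038 × 0.829376 = 173.7 W/m².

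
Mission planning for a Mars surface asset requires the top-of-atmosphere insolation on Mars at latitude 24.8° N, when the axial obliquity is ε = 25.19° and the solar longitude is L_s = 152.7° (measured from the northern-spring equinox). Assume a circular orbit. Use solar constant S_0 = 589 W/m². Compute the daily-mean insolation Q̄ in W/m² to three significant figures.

Solar declination: sin δ = sin ε · sin L_s = sin 25.19° × sin 152.7° = 0.19521, so δ = +11.257°.
cos h₀ = −tan(+24.8°) tan(+11.257°) = -0.0920, h₀ = 1.6629 rad.
Bracket: h₀ sin ϕ sin δ + cos ϕ cos δ sin h₀ = 1.6629×0.41945×0.19521 + 0.90778×0.98076×0.99576 = 0.136160 + 0.886539 = 1.022699.
Q̄ = (S_0/π) × [bracket] = (589/π) × 1.022699 = 191.7 W/m².

Q̄ ≈ 192 W/m²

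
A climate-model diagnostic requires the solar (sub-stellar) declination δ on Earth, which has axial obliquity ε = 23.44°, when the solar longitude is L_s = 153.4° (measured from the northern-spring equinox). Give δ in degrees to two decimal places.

sin δ = sin ε · sin L_s = sin 23.44° × sin 153.4° = 0.178113.
δ = arcsin(0.178113) = +10.26°.

δ = +10.26°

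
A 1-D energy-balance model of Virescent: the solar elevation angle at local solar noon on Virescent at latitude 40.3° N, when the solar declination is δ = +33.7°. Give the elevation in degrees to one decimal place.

At local noon the hour angle is zero, so the zenith angle equals |φ − δ| = |+40.3° − (+33.700°)| = 6.600°.
Elevation = 90° − 6.600° = 83.4°.

83.4°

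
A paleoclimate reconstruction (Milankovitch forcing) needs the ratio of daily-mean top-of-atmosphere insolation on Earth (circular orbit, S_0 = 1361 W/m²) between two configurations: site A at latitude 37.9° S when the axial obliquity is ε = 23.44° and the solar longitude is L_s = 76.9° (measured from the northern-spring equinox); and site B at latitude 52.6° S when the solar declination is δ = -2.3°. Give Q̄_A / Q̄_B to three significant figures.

— Configuration A (ϕ=-37.9°):
Solar declination: sin δ = sin ε · sin L_s = sin 23.44° × sin 76.9° = 0.38744, so δ = +22.795°.
cos h₀ = −tan(-37.9°) tan(+22.795°) = 0.3272, h₀ = 1.2375 rad.
Bracket: h₀ sin ϕ sin δ + cos ϕ cos δ sin h₀ = 1.2375×-0.61429×0.38744 + 0.78908×0.92190×0.94497 = -0.294526 + 0.687421 = 0.392895.
Q̄ = (S_0/π) × [bracket] = (1361/π) × 0.392895 = 170.21 W/m².
— Configuration B (ϕ=-52.6°):
cos h₀ = −tan(-52.6°) tan(-2.300°) = -0.0525, h₀ = 1.6234 rad.
Bracket: h₀ sin ϕ sin δ + cos ϕ cos δ sin h₀ = 1.6234×-0.79441×-0.04013 + 0.60738×0.99919×0.99862 = 0.051753 + 0.606051 = 0.657804.
Q̄ = (S_0/π) × [bracket] = (1361/π) × 0.657804 = 284.97 W/m².
Ratio Q̄_A / Q̄_B = 170.21 / 284.97 = 0.5973.

Q̄_A / Q̄_B ≈ 0.597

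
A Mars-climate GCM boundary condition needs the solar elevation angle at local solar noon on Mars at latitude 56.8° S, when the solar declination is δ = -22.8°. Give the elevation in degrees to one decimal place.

56.0°

At local noon the hour angle is zero, so the zenith angle equals |φ − δ| = |-56.8° − (-22.800°)| = 34.000°.
Elevation = 90° − 34.000° = 56.0°.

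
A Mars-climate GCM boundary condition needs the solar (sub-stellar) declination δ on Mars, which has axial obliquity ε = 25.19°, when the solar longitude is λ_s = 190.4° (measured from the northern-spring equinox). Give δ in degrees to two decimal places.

δ = -4.41°

sin δ = sin ε · sin λ_s = sin 25.19° × sin 190.4° = -0.076833.
δ = arcsin(-0.076833) = -4.41°.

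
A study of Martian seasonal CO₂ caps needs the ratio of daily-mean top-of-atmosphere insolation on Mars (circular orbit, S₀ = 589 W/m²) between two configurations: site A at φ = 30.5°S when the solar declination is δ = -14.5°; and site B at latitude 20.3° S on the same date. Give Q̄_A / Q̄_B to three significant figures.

— Configuration A (φ=-30.5°):
cos H₀ = −tan(-30.5°) tan(-14.500°) = -0.1523, H₀ = 1.7237 rad.
Bracket: H₀ sin φ sin δ + cos φ cos δ sin H₀ = 1.7237×-0.50754×-0.25038 + 0.86163×0.96815×0.98833 = 0.219044 + 0.824452 = 1.043496.
Q̄ = (S₀/π) × [bracket] = (589/π) × 1.043496 = 195.64 W/m².
— Configuration B (φ=-20.3°):
cos H₀ = −tan(-20.3°) tan(-14.500°) = -0.0957, H₀ = 1.6666 rad.
Bracket: H₀ sin φ sin δ + cos φ cos δ sin H₀ = 1.6666×-0.34694×-0.25038 + 0.93789×0.96815×0.99541 = 0.144772 + 0.903850 = 1.048622.
Q̄ = (S₀/π) × [bracket] = (589/π) × 1.048622 = 196.60 W/m².
Ratio Q̄_A / Q̄_B = 195.64 / 196.60 = 0.9951.

Q̄_A / Q̄_B ≈ 0.995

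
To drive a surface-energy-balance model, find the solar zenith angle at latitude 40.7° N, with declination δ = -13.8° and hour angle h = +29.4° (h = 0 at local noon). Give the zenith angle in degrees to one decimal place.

θ_z = 60.9°

cos θ_z = sin ϕ sin δ + cos ϕ cos δ cos h = -0.155547 + 0.641431 = 0.485884.
θ_z = arccos(0.485884) = 60.9°.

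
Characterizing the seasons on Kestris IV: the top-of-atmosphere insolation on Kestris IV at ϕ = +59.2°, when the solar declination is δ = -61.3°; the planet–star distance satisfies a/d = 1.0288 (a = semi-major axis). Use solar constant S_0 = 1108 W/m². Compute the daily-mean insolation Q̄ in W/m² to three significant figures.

Q̄ ≈ 0.00 W/m²

cos h₀ = −tan(+59.2°) tan(-61.300°) = 3.0640 ≥ 1 ⇒ polar night, h₀ = 0 and Q̄ = 0.
Inverse-square distance factor (a/d)² = 1.0288² = 1.058429.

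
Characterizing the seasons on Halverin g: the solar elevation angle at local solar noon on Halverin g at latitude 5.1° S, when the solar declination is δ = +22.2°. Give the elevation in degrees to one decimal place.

At local noon the hour angle is zero, so the zenith angle equals |φ − δ| = |-5.1° − (+22.200°)| = 27.300°.
Elevation = 90° − 27.300° = 62.7°.

62.7°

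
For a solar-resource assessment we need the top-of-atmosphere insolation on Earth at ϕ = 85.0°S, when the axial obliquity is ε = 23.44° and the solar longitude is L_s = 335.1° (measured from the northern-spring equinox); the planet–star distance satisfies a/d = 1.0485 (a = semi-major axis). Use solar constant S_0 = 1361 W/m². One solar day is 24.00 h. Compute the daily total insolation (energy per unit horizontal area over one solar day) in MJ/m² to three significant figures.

21.6 MJ/m²

Solar declination: sin δ = sin ε · sin L_s = sin 23.44° × sin 335.1° = -0.16748, so δ = -9.642°.
cos h₀ = −tan(-85.0°) tan(-9.642°) = -1.9418 ≤ −1 ⇒ polar day, h₀ = π.
Bracket: h₀ sin ϕ sin δ + cos ϕ cos δ sin h₀ = 3.1416×-0.99619×-0.16748 + 0.08716×0.98587×0.00000 = 0.524151 + 0.000000 = 0.524151.
Inverse-square distance factor (a/d)² = 1.0485² = 1.099352.
Q̄ = (S_0/π) × 1.099352 × [bracket] = (1361/π) × 1.099352 × 0.524151 = 249.63 W/m².
Daily total = Q̄ × 24.00 h × 3600 s/h = 249.63 × 24.00 × 3600 / 10⁶ = 21.57 MJ/m².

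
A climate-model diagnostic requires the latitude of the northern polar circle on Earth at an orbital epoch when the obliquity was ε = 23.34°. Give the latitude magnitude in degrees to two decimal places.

66.66°

The polar circle is the lowest latitude that experiences at least one full rotation of continuous daylight at the northern-summer solstice; it lies at |φ| = 90° − ε = 90° − 23.34° = 66.66°.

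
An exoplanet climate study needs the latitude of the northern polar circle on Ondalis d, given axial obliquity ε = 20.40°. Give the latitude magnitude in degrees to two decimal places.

69.60°

The polar circle is the lowest latitude that experiences at least one full rotation of continuous daylight at the northern-summer solstice; it lies at |φ| = 90° − ε = 90° − 20.40° = 69.60°.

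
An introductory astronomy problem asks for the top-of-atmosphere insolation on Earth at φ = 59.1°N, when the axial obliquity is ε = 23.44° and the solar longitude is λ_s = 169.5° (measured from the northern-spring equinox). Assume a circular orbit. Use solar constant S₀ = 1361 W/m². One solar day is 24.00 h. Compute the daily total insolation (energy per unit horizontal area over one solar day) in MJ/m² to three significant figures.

23.0 MJ/m²

Solar declination: sin δ = sin ε · sin λ_s = sin 23.44° × sin 169.5° = 0.07249, so δ = +4.157°.
cos H₀ = −tan(+59.1°) tan(+4.157°) = -0.1214, H₀ = 1.6925 rad.
Bracket: H₀ sin φ sin δ + cos φ cos δ sin H₀ = 1.6925×0.85806×0.07249 + 0.51354×0.99737×0.99260 = 0.105275 + 0.508399 = 0.613674.
Q̄ = (S₀/π) × [bracket] = (1361/π) × 0.613674 = 265.86 W/m².
Daily total = Q̄ × 24.00 h × 3600 s/h = 265.86 × 24.00 × 3600 / 10⁶ = 22.97 MJ/m².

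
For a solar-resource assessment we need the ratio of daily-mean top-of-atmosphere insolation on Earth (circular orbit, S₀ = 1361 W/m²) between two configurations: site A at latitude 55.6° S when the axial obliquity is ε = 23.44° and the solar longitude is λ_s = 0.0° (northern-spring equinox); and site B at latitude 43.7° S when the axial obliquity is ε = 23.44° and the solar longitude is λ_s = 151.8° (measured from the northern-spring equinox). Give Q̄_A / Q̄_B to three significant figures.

Q̄_A / Q̄_B ≈ 1.09

— Configuration A (φ=-55.6°):
Solar declination: sin δ = sin ε · sin λ_s = sin 23.44° × sin 0.0° = 0.00000, so δ = +0.000°.
cos H₀ = −tan(-55.6°) tan(+0.000°) = 0.0000, H₀ = 1.5708 rad.
Bracket: H₀ sin φ sin δ + cos φ cos δ sin H₀ = 1.5708×-0.82511×0.00000 + 0.56497×1.00000×1.00000 = -0.000000 + 0.564970 = 0.564970.
Q̄ = (S₀/π) × [bracket] = (1361/π) × 0.564970 = 244.76 W/m².
— Configuration B (φ=-43.7°):
Solar declination: sin δ = sin ε · sin λ_s = sin 23.44° × sin 151.8° = 0.18798, so δ = +10.835°.
cos H₀ = −tan(-43.7°) tan(+10.835°) = 0.1829, H₀ = 1.3869 rad.
Bracket: H₀ sin φ sin δ + cos φ cos δ sin H₀ = 1.3869×-0.69088×0.18798 + 0.72297×0.98217×0.98313 = -0.180119 + 0.698100 = 0.517981.
Q̄ = (S₀/π) × [bracket] = (1361/π) × 0.517981 = 224.40 W/m².
Ratio Q̄_A / Q̄_B = 244.76 / 224.40 = 1.091.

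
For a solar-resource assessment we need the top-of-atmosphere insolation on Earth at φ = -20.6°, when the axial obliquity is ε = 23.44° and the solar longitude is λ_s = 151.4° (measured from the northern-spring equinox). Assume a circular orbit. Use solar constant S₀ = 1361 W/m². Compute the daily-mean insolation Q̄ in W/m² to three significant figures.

Q̄ ≈ 354 W/m²

Solar declination: sin δ = sin ε · sin λ_s = sin 23.44° × sin 151.4° = 0.19042, so δ = +10.977°.
cos H₀ = −tan(-20.6°) tan(+10.977°) = 0.0729, H₀ = 1.4978 rad.
Bracket: H₀ sin φ sin δ + cos φ cos δ sin H₀ = 1.4978×-0.35184×0.19042 + 0.93606×0.98170×0.99734 = -0.100349 + 0.916486 = 0.816137.
Q̄ = (S₀/π) × [bracket] = (1361/π) × 0.816137 = 353.6 W/m².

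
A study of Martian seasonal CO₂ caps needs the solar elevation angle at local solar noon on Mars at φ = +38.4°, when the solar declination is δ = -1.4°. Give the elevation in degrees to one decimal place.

At local noon the hour angle is zero, so the zenith angle equals |φ − δ| = |+38.4° − (-1.400°)| = 39.800°.
Elevation = 90° − 39.800° = 50.2°.

50.2°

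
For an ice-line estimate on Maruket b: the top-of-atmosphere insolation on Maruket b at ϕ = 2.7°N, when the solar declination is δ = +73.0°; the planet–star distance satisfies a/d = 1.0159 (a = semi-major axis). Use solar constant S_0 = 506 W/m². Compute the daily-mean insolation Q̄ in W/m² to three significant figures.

cos h₀ = −tan(+2.7°) tan(+73.000°) = -0.1542, h₀ = 1.7257 rad.
Bracket: h₀ sin ϕ sin δ + cos ϕ cos δ sin h₀ = 1.7257×0.04711×0.95630 + 0.99889×0.29237×0.98803 = 0.077745 + 0.288550 = 0.366295.
Inverse-square distance factor (a/d)² = 1.0159² = 1.032053.
Q̄ = (S_0/π) × 1.032053 × [bracket] = (506/π) × 1.032053 × 0.366295 = 60.89 W/m².

Q̄ ≈ 60.9 W/m²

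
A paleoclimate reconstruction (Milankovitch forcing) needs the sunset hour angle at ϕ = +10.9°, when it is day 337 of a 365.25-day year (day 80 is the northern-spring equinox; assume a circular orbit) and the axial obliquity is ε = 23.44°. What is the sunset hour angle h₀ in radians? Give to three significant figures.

h₀ = 1.49 rad

Solar longitude: L_s = 360° × (337 − 80)/365.25 = 253.306°.
sin δ = sin 23.44° × sin 253.306° = -0.38102, so δ = -22.397°.
cos h₀ = −tan ϕ · tan δ = −tan(+10.9°) × tan(-22.397°) = 0.0794, so h₀ = 1.4914 rad = 85.45°.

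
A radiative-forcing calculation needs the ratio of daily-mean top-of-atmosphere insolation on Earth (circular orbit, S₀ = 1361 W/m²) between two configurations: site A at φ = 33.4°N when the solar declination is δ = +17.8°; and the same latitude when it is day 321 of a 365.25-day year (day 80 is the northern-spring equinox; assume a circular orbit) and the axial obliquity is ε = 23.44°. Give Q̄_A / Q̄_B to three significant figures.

— Configuration A (φ=+33.4°):
cos H₀ = −tan(+33.4°) tan(+17.800°) = -0.2117, H₀ = 1.7841 rad.
Bracket: H₀ sin φ sin δ + cos φ cos δ sin H₀ = 1.7841×0.55048×0.30570 + 0.83485×0.95213×0.97733 = 0.300231 + 0.776866 = 1.077097.
Q̄ = (S₀/π) × [bracket] = (1361/π) × 1.077097 = 466.62 W/m².
— Configuration B (φ=+33.4°):
Solar longitude: λ_s = 360° × (321 − 80)/365.25 = 237.536°.
sin δ = sin 23.44° × sin 237.536° = -0.33563, so δ = -19.611°.
cos H₀ = −tan(+33.4°) tan(-19.611°) = 0.2349, H₀ = 1.3336 rad.
Bracket: H₀ sin φ sin δ + cos φ cos δ sin H₀ = 1.3336×0.55048×-0.33563 + 0.83485×0.94200×0.97201 = -0.246393 + 0.764417 = 0.518024.
Q̄ = (S₀/π) × [bracket] = (1361/π) × 0.518024 = 224.42 W/m².
Ratio Q̄_A / Q̄_B = 466.62 / 224.42 = 2.079.

Q̄_A / Q̄_B ≈ 2.08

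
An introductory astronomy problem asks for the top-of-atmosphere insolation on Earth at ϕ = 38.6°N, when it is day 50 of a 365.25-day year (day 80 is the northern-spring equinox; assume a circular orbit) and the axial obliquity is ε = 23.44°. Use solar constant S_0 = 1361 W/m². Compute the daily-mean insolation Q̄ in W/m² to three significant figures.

Q̄ ≈ 253 W/m²

Solar longitude: L_s = 360° × (50 − 80)/365.25 = -29.569°, i.e. -29.569° + 360° = 330.431°.
sin δ = sin 23.44° × sin 330.431° = -0.19630, so δ = -11.320°.
cos h₀ = −tan(+38.6°) tan(-11.320°) = 0.1598, h₀ = 1.4103 rad.
Bracket: h₀ sin ϕ sin δ + cos ϕ cos δ sin h₀ = 1.4103×0.62388×-0.19630 + 0.78152×0.98054×0.98715 = -0.172716 + 0.756465 = 0.583749.
Q̄ = (S_0/π) × [bracket] = (1361/π) × 0.583749 = 252.9 W/m².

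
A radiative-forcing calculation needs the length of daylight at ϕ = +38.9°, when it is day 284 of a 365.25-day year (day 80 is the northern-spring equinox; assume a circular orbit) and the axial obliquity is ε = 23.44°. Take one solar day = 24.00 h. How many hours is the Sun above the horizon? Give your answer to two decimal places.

Solar longitude: L_s = 360° × (284 − 80)/365.25 = 201.068°.
sin δ = sin 23.44° × sin 201.068° = -0.14299, so δ = -8.221°.
cos h₀ = −tan ϕ · tan δ = −tan(+38.9°) × tan(-8.221°) = 0.1166, so h₀ = 1.4540 rad = 83.31°.
Daylight = 2h₀/(2π) × 24.00 h = (1.4540/π) × 24.00 = 11.11 h.

11.11 h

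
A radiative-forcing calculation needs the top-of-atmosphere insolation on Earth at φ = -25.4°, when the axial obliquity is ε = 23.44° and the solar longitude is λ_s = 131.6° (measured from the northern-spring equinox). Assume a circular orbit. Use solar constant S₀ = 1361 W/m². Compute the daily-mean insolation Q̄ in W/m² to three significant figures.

Solar declination: sin δ = sin ε · sin λ_s = sin 23.44° × sin 131.6° = 0.29747, so δ = +17.305°.
cos H₀ = −tan(-25.4°) tan(+17.305°) = 0.1479, H₀ = 1.4223 rad.
Bracket: H₀ sin φ sin δ + cos φ cos δ sin H₀ = 1.4223×-0.42894×0.29747 + 0.90334×0.95473×0.98900 = -0.181481 + 0.852959 = 0.671478.
Q̄ = (S₀/π) × [bracket] = (1361/π) × 0.671478 = 290.9 W/m².

Q̄ ≈ 291 W/m²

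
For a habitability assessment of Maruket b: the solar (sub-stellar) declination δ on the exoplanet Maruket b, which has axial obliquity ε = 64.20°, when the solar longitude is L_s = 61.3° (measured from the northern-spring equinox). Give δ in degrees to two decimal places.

δ = +52.16°

sin δ = sin ε · sin L_s = sin 64.20° × sin 61.3° = 0.789711.
δ = arcsin(0.789711) = +52.16°.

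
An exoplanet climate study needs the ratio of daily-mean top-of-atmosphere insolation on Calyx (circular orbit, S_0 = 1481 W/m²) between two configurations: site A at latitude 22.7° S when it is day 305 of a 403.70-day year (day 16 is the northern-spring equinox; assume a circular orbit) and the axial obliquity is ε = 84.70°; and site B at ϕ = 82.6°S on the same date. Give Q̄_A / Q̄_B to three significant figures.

Q̄_A / Q̄_B ≈ 0.389

— Configuration A (ϕ=-22.7°):
Solar longitude: L_s = 360° × (305 − 16)/403.70 = 257.716°.
sin δ = sin 84.70° × sin 257.716° = -0.97293, so δ = -76.638°.
cos h₀ = −tan(-22.7°) tan(-76.638°) = -1.7610 ≤ −1 ⇒ polar day, h₀ = π.
Bracket: h₀ sin ϕ sin δ + cos ϕ cos δ sin h₀ = 3.1416×-0.38591×-0.97293 + 0.92254×0.23111×0.00000 = 1.179556 + 0.000000 = 1.179556.
Q̄ = (S_0/π) × [bracket] = (1481/π) × 1.179556 = 556.06 W/m².
— Configuration B (ϕ=-82.6°):
cos h₀ = −tan(-82.6°) tan(-76.638°) = -32.4140 ≤ −1 ⇒ polar day, h₀ = π.
Bracket: h₀ sin ϕ sin δ + cos ϕ cos δ sin h₀ = 3.1416×-0.99167×-0.97293 + 0.12880×0.23111×0.00000 = 3.031096 + 0.000000 = 3.031096.
Q̄ = (S_0/π) × [bracket] = (1481/π) × 3.031096 = 1428.9 W/m².
Ratio Q̄_A / Q̄_B = 556.06 / 1428.9 = 0.3892.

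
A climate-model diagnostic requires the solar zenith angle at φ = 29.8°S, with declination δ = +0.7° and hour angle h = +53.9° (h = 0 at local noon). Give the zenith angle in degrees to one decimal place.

θ_z = 59.7°

cos θ_z = sin φ sin δ + cos φ cos δ cos h = -0.006072 + 0.511246 = 0.505174.
θ_z = arccos(0.505174) = 59.7°.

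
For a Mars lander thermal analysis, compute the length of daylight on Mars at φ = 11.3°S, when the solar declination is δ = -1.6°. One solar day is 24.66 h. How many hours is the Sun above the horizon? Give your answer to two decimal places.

cos H₀ = −tan φ · tan δ = −tan(-11.3°) × tan(-1.600°) = -0.0056, so H₀ = 1.5764 rad = 90.32°.
Daylight = 2H₀/(2π) × 24.66 h = (1.5764/π) × 24.66 = 12.37 h.

12.37 h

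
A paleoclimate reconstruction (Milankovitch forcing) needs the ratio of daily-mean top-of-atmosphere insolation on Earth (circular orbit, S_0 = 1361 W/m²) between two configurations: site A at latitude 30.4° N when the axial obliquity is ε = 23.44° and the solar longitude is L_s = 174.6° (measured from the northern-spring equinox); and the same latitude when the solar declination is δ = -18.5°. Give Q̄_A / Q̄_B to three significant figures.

— Configuration A (ϕ=+30.4°):
Solar declination: sin δ = sin ε · sin L_s = sin 23.44° × sin 174.6° = 0.03744, so δ = +2.145°.
cos h₀ = −tan(+30.4°) tan(+2.145°) = -0.0220, h₀ = 1.5928 rad.
Bracket: h₀ sin ϕ sin δ + cos ϕ cos δ sin h₀ = 1.5928×0.50603×0.03744 + 0.86251×0.99930×0.99976 = 0.030177 + 0.861699 = 0.891876.
Q̄ = (S_0/π) × [bracket] = (1361/π) × 0.891876 = 386.38 W/m².
— Configuration B (ϕ=+30.4°):
cos h₀ = −tan(+30.4°) tan(-18.500°) = 0.1963, h₀ = 1.3732 rad.
Bracket: h₀ sin ϕ sin δ + cos ϕ cos δ sin h₀ = 1.3732×0.50603×-0.31730 + 0.86251×0.94832×0.98054 = -0.220486 + 0.802018 = 0.581532.
Q̄ = (S_0/π) × [bracket] = (1361/π) × 0.581532 = 251.93 W/m².
Ratio Q̄_A / Q̄_B = 386.38 / 251.93 = 1.534.

Q̄_A / Q̄_B ≈ 1.53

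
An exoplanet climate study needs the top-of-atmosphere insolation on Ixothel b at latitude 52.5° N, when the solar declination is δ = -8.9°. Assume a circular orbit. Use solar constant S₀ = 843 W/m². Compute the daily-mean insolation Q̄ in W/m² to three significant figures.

cos H₀ = −tan(+52.5°) tan(-8.900°) = 0.2041, H₀ = 1.3653 rad.
Bracket: H₀ sin φ sin δ + cos φ cos δ sin H₀ = 1.3653×0.79335×-0.15471 + 0.60876×0.98796×0.97895 = -0.167576 + 0.588770 = 0.421194.
Q̄ = (S₀/π) × [bracket] = (843/π) × 0.421194 = 113.0 W/m².

Q̄ ≈ 113 W/m²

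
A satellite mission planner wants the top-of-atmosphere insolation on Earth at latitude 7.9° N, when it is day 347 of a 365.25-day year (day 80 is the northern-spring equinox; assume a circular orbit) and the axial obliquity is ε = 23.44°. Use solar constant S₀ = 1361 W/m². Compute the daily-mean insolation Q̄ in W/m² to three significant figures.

Solar longitude: λ_s = 360° × (347 − 80)/365.25 = 263.162°.
sin δ = sin 23.44° × sin 263.162° = -0.39496, so δ = -23.263°.
cos H₀ = −tan(+7.9°) tan(-23.263°) = 0.0597, H₀ = 1.5111 rad.
Bracket: H₀ sin φ sin δ + cos φ cos δ sin H₀ = 1.5111×0.13744×-0.39496 + 0.99051×0.91870×0.99822 = -0.082027 + 0.908362 = 0.826335.
Q̄ = (S₀/π) × [bracket] = (1361/π) × 0.826335 = 358.0 W/m².

Q̄ ≈ 358 W/m²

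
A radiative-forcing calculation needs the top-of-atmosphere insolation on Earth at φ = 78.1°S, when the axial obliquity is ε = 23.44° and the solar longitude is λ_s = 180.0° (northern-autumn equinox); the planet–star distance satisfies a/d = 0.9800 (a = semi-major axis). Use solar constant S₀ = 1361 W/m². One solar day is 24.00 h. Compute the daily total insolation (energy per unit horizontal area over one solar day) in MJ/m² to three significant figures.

7.41 MJ/m²

Solar declination: sin δ = sin ε · sin λ_s = sin 23.44° × sin 180.0° = 0.00000, so δ = +0.000°.
cos H₀ = −tan(-78.1°) tan(+0.000°) = 0.0000, H₀ = 1.5708 rad.
Bracket: H₀ sin φ sin δ + cos φ cos δ sin H₀ = 1.5708×-0.97851×0.00000 + 0.20620×1.00000×1.00000 = -0.000000 + 0.206200 = 0.206200.
Inverse-square distance factor (a/d)² = 0.9800² = 0.960400.
Q̄ = (S₀/π) × 0.960400 × [bracket] = (1361/π) × 0.960400 × 0.206200 = 85.792 W/m².
Daily total = Q̄ × 24.00 h × 3600 s/h = 85.792 × 24.00 × 3600 / 10⁶ = 7.412 MJ/m².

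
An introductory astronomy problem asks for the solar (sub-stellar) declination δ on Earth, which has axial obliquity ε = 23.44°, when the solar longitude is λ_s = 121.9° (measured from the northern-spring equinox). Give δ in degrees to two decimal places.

δ = +19.74°

sin δ = sin ε · sin λ_s = sin 23.44° × sin 121.9° = 0.337711.
δ = arcsin(0.337711) = +19.74°.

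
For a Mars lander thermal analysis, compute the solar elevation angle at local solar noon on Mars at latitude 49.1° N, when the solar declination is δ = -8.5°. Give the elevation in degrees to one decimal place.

32.4°

At local noon the hour angle is zero, so the zenith angle equals |ϕ − δ| = |+49.1° − (-8.500°)| = 57.600°.
Elevation = 90° − 57.600° = 32.4°.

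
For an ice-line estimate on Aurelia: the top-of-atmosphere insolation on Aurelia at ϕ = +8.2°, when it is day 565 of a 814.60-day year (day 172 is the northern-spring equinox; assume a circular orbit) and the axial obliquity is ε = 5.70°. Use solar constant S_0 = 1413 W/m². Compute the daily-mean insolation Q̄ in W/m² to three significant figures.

Solar longitude: L_s = 360° × (565 − 172)/814.60 = 173.680°.
sin δ = sin 5.70° × sin 173.680° = 0.01093, so δ = +0.626°.
cos h₀ = −tan(+8.2°) tan(+0.626°) = -0.0016, h₀ = 1.5724 rad.
Bracket: h₀ sin ϕ sin δ + cos ϕ cos δ sin h₀ = 1.5724×0.14263×0.01093 + 0.98978×0.99994×1.00000 = 0.002451 + 0.989721 = 0.992172.
Q̄ = (S_0/π) × [bracket] = (1413/π) × 0.992172 = 446.3 W/m².

Q̄ ≈ 446 W/m²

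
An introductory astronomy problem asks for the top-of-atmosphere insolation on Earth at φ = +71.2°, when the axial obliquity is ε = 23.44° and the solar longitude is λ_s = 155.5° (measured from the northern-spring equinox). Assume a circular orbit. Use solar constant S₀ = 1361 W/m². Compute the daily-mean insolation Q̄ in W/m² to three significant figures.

Q̄ ≈ 261 W/m²

Solar declination: sin δ = sin ε · sin λ_s = sin 23.44° × sin 155.5° = 0.16496, so δ = +9.495°.
cos H₀ = −tan(+71.2°) tan(+9.495°) = -0.4913, H₀ = 2.0844 rad.
Bracket: H₀ sin φ sin δ + cos φ cos δ sin H₀ = 2.0844×0.94665×0.16496 + 0.32227×0.98630×0.87099 = 0.325499 + 0.276848 = 0.602347.
Q̄ = (S₀/π) × [bracket] = (1361/π) × 0.602347 = 260.9 W/m².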